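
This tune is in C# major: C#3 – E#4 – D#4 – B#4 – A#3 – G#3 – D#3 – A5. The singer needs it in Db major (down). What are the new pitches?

C# major to Db major down is an augmented seventh, so every note moves down by that interval.
C#3 -> Db2
E#4 -> F3
D#4 -> Eb3
B#4 -> C4
A#3 -> Bb2
G#3 -> Ab2
D#3 -> Eb2
A5 -> Bbb4

Db2 F3 Eb3 C4 Bb2 Ab2 Eb2 Bbb4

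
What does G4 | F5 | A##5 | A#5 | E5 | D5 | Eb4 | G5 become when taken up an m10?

A minor tenth up from G4 gives Bb5.
F5: a tenth up reaches A, and 15 semitones makes it Ab6.
A minor tenth up from A##5 gives C##7.
A#5 up a minor tenth is C#7.
E5 up a minor tenth is G6.
D5 up a minor tenth is F6.
Eb4 up a minor tenth is Gb5.
G5: a tenth up reaches B, and 15 semitones makes it Bb6.

Bb5 Ab6 C##7 C#7 G6 F6 Gb5 Bb6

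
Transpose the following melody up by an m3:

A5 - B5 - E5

C6 D6 G5

A5 up a minor third is C6.
B5 up a minor third is D6.
E5 up a minor third is G5.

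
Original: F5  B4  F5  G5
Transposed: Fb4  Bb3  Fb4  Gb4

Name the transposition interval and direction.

down an augmented octave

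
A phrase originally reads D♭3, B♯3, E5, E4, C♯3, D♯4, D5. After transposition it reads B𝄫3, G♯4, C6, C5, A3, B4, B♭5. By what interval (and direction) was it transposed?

Take the first pair: Db3 → Bbb3. D to B spans 6 letter names, so the interval is some kind of sixth.
Db3 to Bbb3 is 8 semitones, which makes it a minor sixth; the second version is higher, so the direction is up.
Checking another pair — D5 → Bb5 — gives the same interval.

up a minor sixth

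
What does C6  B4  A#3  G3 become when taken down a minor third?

A5 G#4 F##3 E3

C6 down a minor third is A5.
B4: a third down reaches G, and 3 semitones makes it G#4.
A#3: a third down reaches F, and 3 semitones makes it F##3.
G3: a third down reaches E, and 3 semitones makes it E3.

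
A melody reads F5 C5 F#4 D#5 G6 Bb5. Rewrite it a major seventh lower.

Gb4 Db4 G3 E4 Ab5 Cb5

A major seventh down from F5 gives Gb4.
C5 down a major seventh is Db4.
F#4 down a major seventh is G3.
D#5 down a major seventh is E4.
G6 down a major seventh is Ab5.
Bb5: a seventh down reaches C, and 11 semitones makes it Cb5.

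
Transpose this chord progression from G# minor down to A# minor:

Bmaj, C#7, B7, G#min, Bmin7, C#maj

G# minor down to A# minor is a minor seventh; each chord root moves by that interval while the quality stays the same.
Bmaj: root B down a minor seventh → C#, giving C#maj.
C#7: root C# down a minor seventh → D#, giving D#7.
B7: root B down a minor seventh → C#, giving C#7.
G#min: root G# down a minor seventh → A#, giving A#min.
Bmin7: root B down a minor seventh → C#, giving C#min7.
C#maj: root C# down a minor seventh → D#, giving D#maj.

C#maj D#7 C#7 A#min C#min7 D#maj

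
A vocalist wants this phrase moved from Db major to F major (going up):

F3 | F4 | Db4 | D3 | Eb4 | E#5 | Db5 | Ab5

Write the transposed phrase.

A3 A4 F4 F#3 G4 G##5 F5 C6

Db major to F major up is a major third, so every note moves up by that interval.
F3 gives A3
F4 gives A4
Db4 gives F4
D3 gives F#3
Eb4 gives G4
E#5 gives G##5
Db5 gives F5
Ab5 gives C6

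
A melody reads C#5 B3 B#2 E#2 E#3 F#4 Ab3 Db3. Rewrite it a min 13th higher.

A6 G5 G#4 C#4 C#5 D6 Fb5 Bbb4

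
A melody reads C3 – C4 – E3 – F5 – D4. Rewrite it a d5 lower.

F#2 F#3 A#2 B4 G#3

C3 down a diminished fifth is F#2.
C4 down a diminished fifth is F#3.
A diminished fifth down from E3 gives A#2.
F5: a fifth down reaches B, and 6 semitones makes it B4.
D4: a fifth down reaches G, and 6 semitones makes it G#3.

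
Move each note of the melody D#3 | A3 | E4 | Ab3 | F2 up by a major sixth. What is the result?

B#3 F#4 C#5 F4 D3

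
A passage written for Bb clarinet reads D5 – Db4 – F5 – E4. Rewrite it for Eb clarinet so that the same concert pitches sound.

A4 Ab3 C5 B3

First find concert pitch: the Bb clarinet sounds a major second below written, so D5 Db4 F5 E4 sounds C5 Cb4 Eb5 D4.
Then write for Eb clarinet: it sounds a minor third above written, so the part must be a minor third below concert.
C5 → A4
Cb4 → Ab3
Eb5 → C5
D4 → B3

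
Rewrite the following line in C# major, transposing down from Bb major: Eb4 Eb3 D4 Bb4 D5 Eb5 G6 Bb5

F#3 F#2 E#3 C#4 E#4 F#4 A#5 C#5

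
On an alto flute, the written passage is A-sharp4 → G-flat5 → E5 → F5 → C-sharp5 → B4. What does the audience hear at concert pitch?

E#4 Db5 B4 C5 G#4 F#4

The alto flute sounds a perfect fourth below written, so transpose each written note down a perfect fourth.
A#4 -> E#4
Gb5 -> Db5
E5 -> B4
F5 -> C5
C#5 -> G#4
B4 -> F#4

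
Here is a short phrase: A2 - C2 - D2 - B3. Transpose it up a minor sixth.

F3 Ab2 Bb2 G4

A minor sixth up from A2 gives F3.
C2 up a minor sixth is Ab2.
D2: a sixth up reaches B, and 8 semitones makes it Bb2.
A minor sixth up from B3 gives G4.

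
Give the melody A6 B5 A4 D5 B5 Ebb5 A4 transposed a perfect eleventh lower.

E5 F#4 E3 A3 F#4 Bbb3 E3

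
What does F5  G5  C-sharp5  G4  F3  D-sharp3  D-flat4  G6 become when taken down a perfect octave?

F4 G4 C#4 G3 F2 D#2 Db3 G5

F5 down a perfect octave is F4.
G5 down a perfect octave is G4.
A perfect octave down from C#5 gives C#4.
G4: an octave down reaches G, and 12 semitones makes it G3.
F3 down a perfect octave is F2.
D#3 down a perfect octave is D#2.
Db4: an octave down reaches D, and 12 semitones makes it Db3.
A perfect octave down from G6 gives G5.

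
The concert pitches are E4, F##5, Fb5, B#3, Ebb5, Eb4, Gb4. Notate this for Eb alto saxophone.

The Eb alto saxophone sounds a major sixth below written, so the written part must be a major sixth above concert — transpose each note up.
E4 → C#5
F##5 → D##6
Fb5 → Db6
B#3 → G##4
Ebb5 → Cb6
Eb4 → C5
Gb4 → Eb5

C#5 D##6 Db6 G##4 Cb6 C5 Eb5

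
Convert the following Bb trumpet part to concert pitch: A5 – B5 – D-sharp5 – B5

G5 A5 C#5 A5

Written C4 on the Bb trumpet sounds as Bb3, a major second lower; apply that shift to every note.
A5 → G5
B5 → A5
D#5 → C#5
B5 → A5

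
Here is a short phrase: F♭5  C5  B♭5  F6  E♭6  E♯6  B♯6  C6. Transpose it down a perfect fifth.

Bbb4 F4 Eb5 Bb5 Ab5 A#5 E#6 F5

Fb5 gives Bbb4
C5 gives F4
Bb5 gives Eb5
F6 gives Bb5
Eb6 gives Ab5
E#6 gives A#5
B#6 gives E#6
C6 gives F5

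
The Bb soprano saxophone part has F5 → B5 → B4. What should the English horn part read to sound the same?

First find concert pitch: the Bb soprano saxophone sounds a major second below written, so F5 B5 B4 sounds Eb5 A5 A4.
Then write for English horn: it sounds a perfect fifth below written, so the part must be a perfect fifth above concert.
Eb5 → Bb5
A5 → E6
A4 → E5

Bb5 E6 E5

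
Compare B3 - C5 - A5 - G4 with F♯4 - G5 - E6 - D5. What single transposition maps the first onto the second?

up a perfect fifth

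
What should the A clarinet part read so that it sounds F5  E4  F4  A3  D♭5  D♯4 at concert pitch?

Ab5 G4 Ab4 C4 Fb5 F#4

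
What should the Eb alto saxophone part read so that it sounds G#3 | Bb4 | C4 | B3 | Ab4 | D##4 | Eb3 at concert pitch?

Written C4 sounds as Eb3 on the Eb alto saxophone, so concert pitches are written a major sixth up.
G#3 becomes E#4
Bb4 becomes G5
C4 becomes A4
B3 becomes G#4
Ab4 becomes F5
D##4 becomes B##4
Eb3 becomes C4

E#4 G5 A4 G#4 F5 B##4 C4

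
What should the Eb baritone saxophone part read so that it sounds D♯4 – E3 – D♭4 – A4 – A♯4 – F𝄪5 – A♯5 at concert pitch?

B#5 C#5 Bb5 F#6 F##6 D##7 F##7

The Eb baritone saxophone sounds a major thirteenth below written, so the written part must be a major thirteenth above concert — transpose each note up.
D#4 becomes B#5
E3 becomes C#5
Db4 becomes Bb5
A4 becomes F#6
A#4 becomes F##6
F##5 becomes D##7
A#5 becomes F##7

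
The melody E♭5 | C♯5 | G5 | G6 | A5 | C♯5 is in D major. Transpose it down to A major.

Bb4 G#4 D5 D6 E5 G#4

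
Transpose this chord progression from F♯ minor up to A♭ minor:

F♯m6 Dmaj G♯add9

Abm6 Fbmaj Bbadd9

F♯ minor up to A♭ minor is a diminished third; each chord root moves by that interval while the quality stays the same.
F♯m6: root F♯ up a diminished third → Ab, giving Abm6.
Dmaj: root D up a diminished third → Fb, giving Fbmaj.
G♯add9: root G♯ up a diminished third → Bb, giving Bbadd9.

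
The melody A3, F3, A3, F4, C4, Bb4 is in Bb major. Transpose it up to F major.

E4 C4 E4 C5 G4 F5

From Bb up to F is a perfect fifth; apply that to each pitch.
A3 → E4
F3 → C4
A3 → E4
F4 → C5
C4 → G4
Bb4 → F5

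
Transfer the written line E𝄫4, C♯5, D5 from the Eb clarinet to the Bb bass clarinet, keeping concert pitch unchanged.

Abb5 F#6 G6

First find concert pitch: the Eb clarinet sounds a minor third above written, so E𝄫4 C♯5 D5 sounds Gbb4 E5 F5.
Then write for Bb bass clarinet: it sounds a major ninth below written, so the part must be a major ninth above concert.
Gbb4 → Abb5
E5 → F#6
F5 → G6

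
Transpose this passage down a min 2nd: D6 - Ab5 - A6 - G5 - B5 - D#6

D6 -> C#6
Ab5 -> G5
A6 -> G#6
G5 -> F#5
B5 -> A#5
D#6 -> C##6

C#6 G5 G#6 F#5 A#5 C##6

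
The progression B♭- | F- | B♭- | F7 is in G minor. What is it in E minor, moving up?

G minor up to E minor is a major sixth; each chord root moves by that interval while the quality stays the same.
B♭-: root B♭ up a major sixth → G, giving G-.
F-: root F up a major sixth → D, giving D-.
B♭-: root B♭ up a major sixth → G, giving G-.
F7: root F up a major sixth → D, giving D7.

G- D- G- D7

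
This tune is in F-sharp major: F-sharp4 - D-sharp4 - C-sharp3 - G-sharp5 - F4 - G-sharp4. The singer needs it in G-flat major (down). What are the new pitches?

Gb3 Eb3 Db2 Ab4 Gbb3 Ab3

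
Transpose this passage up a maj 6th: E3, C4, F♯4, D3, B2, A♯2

C#4 A4 D#5 B3 G#3 F##3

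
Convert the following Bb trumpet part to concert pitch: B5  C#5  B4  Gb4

Written C4 on the Bb trumpet sounds as Bb3, a major second lower; apply that shift to every note.
B5 gives A5
C#5 gives B4
B4 gives A4
Gb4 gives Fb4

A5 B4 A4 Fb4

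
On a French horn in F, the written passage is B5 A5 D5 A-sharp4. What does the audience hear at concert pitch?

E5 D5 G4 D#4

The French horn in F sounds a perfect fifth below written, so transpose each written note down a perfect fifth.
B5 to E5
A5 to D5
D5 to G4
A#4 to D#4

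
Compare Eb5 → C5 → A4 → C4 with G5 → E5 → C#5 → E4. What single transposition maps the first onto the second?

From Eb5 to G5 is 3 letter names — a third of some quality.
Eb5 to G5 is 4 semitones, which makes it a major third; the second version is higher, so the direction is up.
Checking another pair — C4 → E4 — gives the same interval.

up a major third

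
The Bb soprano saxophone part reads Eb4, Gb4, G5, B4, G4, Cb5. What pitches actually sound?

Written C4 on the Bb soprano saxophone sounds as Bb3, a major second lower; apply that shift to every note.
Eb4 gives Db4
Gb4 gives Fb4
G5 gives F5
B4 gives A4
G4 gives F4
Cb5 gives Bbb4

Db4 Fb4 F5 A4 F4 Bbb4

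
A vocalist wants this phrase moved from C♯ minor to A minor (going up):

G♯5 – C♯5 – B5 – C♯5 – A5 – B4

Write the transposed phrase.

E6 A5 G6 A5 F6 G5

From C♯ up to A is a minor sixth; apply that to each pitch.
G#5 → E6
C#5 → A5
B5 → G6
C#5 → A5
A5 → F6
B4 → G5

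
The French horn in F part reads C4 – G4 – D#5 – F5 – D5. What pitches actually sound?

The French horn in F sounds a perfect fifth below written, so transpose each written note down a perfect fifth.
C4 becomes F3
G4 becomes C4
D#5 becomes G#4
F5 becomes Bb4
D5 becomes G4

F3 C4 G#4 Bb4 G4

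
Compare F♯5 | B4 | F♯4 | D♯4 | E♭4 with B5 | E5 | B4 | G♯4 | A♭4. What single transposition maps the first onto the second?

up a perfect fourth

From F#5 to B5 is 4 letter names — a fourth of some quality.
F#5 to B5 is 5 semitones, which makes it a perfect fourth; the second version is higher, so the direction is up.
Checking another pair — Eb4 → Ab4 — gives the same interval.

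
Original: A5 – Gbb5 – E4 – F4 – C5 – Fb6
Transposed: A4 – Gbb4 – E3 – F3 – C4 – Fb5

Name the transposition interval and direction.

down a perfect octave

Take the first pair: A5 → A4. A to A spans 8 letter names, so the interval is some kind of octave.
A4 to A5 is 12 semitones, which makes it a perfect octave; the second version is lower, so the direction is down.
Checking another pair — Fb6 → Fb5 — gives the same interval.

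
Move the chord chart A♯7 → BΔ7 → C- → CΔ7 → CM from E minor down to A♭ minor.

D7 EbΔ7 Fb- FbΔ7 FbM

E minor down to A♭ minor is an augmented fifth; each chord root moves by that interval while the quality stays the same.
A♯7: root A♯ down an augmented fifth → D, giving D7.
BΔ7: root B down an augmented fifth → Eb, giving EbΔ7.
C-: root C down an augmented fifth → Fb, giving Fb-.
CΔ7: root C down an augmented fifth → Fb, giving FbΔ7.
CM: root C down an augmented fifth → Fb, giving FbM.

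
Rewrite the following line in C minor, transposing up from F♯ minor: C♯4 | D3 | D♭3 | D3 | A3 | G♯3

G4 Ab3 Abb3 Ab3 Eb4 D4

F♯ minor to C minor up is a diminished fifth, so every note moves up by that interval.
C#4 -> G4
D3 -> Ab3
Db3 -> Abb3
D3 -> Ab3
A3 -> Eb4
G#3 -> D4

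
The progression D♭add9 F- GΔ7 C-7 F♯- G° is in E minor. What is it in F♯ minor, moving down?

Ebadd9 G- AΔ7 D-7 G#- A°

E minor down to F♯ minor is a minor seventh; each chord root moves by that interval while the quality stays the same.
D♭add9: root D♭ down a minor seventh → Eb, giving Ebadd9.
F-: root F down a minor seventh → G, giving G-.
GΔ7: root G down a minor seventh → A, giving AΔ7.
C-7: root C down a minor seventh → D, giving D-7.
F♯-: root F♯ down a minor seventh → G#, giving G#-.
G°: root G down a minor seventh → A, giving A°.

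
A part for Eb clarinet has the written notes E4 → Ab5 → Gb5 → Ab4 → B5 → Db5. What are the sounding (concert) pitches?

G4 Cb6 Bbb5 Cb5 D6 Fb5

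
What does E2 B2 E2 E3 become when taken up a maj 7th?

D#3 A#3 D#3 D#4

E2 to D#3
B2 to A#3
E2 to D#3
E3 to D#4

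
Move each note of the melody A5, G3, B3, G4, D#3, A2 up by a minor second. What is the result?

Bb5 Ab3 C4 Ab4 E3 Bb2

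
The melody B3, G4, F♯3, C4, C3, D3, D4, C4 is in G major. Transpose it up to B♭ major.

D4 Bb4 A3 Eb4 Eb3 F3 F4 Eb4

G major to B♭ major up is a minor third, so every note moves up by that interval.
B3 gives D4
G4 gives Bb4
F#3 gives A3
C4 gives Eb4
C3 gives Eb3
D3 gives F3
D4 gives F4
C4 gives Eb4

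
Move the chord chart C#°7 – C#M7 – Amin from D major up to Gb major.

F°7 FM7 Dbmin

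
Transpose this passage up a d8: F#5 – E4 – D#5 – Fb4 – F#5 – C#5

A diminished octave up from F#5 gives F6.
E4 up a diminished octave is Eb5.
D#5: an octave up reaches D, and 11 semitones makes it D6.
A diminished octave up from Fb4 gives Fbb5.
F#5: an octave up reaches F, and 11 semitones makes it F6.
C#5: an octave up reaches C, and 11 semitones makes it C6.

F6 Eb5 D6 Fbb5 F6 C6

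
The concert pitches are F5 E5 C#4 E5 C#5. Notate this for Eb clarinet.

The Eb clarinet sounds a minor third above written, so the written part must be a minor third below concert — transpose each note down.
F5 -> D5
E5 -> C#5
C#4 -> A#3
E5 -> C#5
C#5 -> A#4

D5 C#5 A#3 C#5 A#4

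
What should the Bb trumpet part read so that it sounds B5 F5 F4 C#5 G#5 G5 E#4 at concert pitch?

C#6 G5 G4 D#5 A#5 A5 F##4

Written C4 sounds as Bb3 on the Bb trumpet, so concert pitches are written a major second up.
B5 -> C#6
F5 -> G5
F4 -> G4
C#5 -> D#5
G#5 -> A#5
G5 -> A5
E#4 -> F##4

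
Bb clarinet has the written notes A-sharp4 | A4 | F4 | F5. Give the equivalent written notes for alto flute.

First find concert pitch: the Bb clarinet sounds a major second below written, so A-sharp4 A4 F4 F5 sounds G#4 G4 Eb4 Eb5.
Then write for alto flute: it sounds a perfect fourth below written, so the part must be a perfect fourth above concert.
G#4 → C#5
G4 → C5
Eb4 → Ab4
Eb5 → Ab5

C#5 C5 Ab4 Ab5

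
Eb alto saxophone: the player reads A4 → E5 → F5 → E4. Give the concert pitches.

C4 G4 Ab4 G3

Written C4 on the Eb alto saxophone sounds as Eb3, a major sixth lower; apply that shift to every note.
A4 -> C4
E5 -> G4
F5 -> Ab4
E4 -> G3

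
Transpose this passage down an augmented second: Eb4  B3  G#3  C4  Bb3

Eb4 -> Dbb4
B3 -> Ab3
G#3 -> F3
C4 -> Bbb3
Bb3 -> Abb3

Dbb4 Ab3 F3 Bbb3 Abb3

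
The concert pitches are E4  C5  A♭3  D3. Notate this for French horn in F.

B4 G5 Eb4 A3

The French horn in F sounds a perfect fifth below written, so the written part must be a perfect fifth above concert — transpose each note up.
E4 → B4
C5 → G5
Ab3 → Eb4
D3 → A3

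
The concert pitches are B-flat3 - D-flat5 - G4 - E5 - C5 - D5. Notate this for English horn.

F4 Ab5 D5 B5 G5 A5

Written C4 sounds as F3 on the English horn, so concert pitches are written a perfect fifth up.
Bb3 → F4
Db5 → Ab5
G4 → D5
E5 → B5
C5 → G5
D5 → A5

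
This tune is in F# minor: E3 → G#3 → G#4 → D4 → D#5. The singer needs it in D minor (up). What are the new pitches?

C4 E4 E5 Bb4 B5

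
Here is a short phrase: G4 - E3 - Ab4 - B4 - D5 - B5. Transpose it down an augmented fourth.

G4 -> Db4
E3 -> Bb2
Ab4 -> Ebb4
B4 -> F4
D5 -> Ab4
B5 -> F5

Db4 Bb2 Ebb4 F4 Ab4 F5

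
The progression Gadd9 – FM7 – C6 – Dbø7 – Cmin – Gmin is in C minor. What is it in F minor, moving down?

Cadd9 BbM7 F6 Gbø7 Fmin Cmin

C minor down to F minor is a perfect fifth; each chord root moves by that interval while the quality stays the same.
Gadd9: root G down a perfect fifth → C, giving Cadd9.
FM7: root F down a perfect fifth → Bb, giving BbM7.
C6: root C down a perfect fifth → F, giving F6.
Dbø7: root Db down a perfect fifth → Gb, giving Gbø7.
Cmin: root C down a perfect fifth → F, giving Fmin.
Gmin: root G down a perfect fifth → C, giving Cmin.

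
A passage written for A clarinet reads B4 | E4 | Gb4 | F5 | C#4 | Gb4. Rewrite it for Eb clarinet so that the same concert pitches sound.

E#4 A#3 C4 B4 F##3 C4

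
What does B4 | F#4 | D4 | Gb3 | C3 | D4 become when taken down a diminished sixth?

D##4 A##3 F##3 B2 E#2 F##3

B4 -> D##4
F#4 -> A##3
D4 -> F##3
Gb3 -> B2
C3 -> E#2
D4 -> F##3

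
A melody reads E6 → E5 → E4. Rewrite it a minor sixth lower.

G#5 G#4 G#3

E6 to G#5
E5 to G#4
E4 to G#3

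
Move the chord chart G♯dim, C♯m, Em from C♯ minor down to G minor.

C♯ minor down to G minor is an augmented fourth; each chord root moves by that interval while the quality stays the same.
G♯dim: root G♯ down an augmented fourth → D, giving Ddim.
C♯m: root C♯ down an augmented fourth → G, giving Gm.
Em: root E down an augmented fourth → Bb, giving Bbm.

Ddim Gm Bbm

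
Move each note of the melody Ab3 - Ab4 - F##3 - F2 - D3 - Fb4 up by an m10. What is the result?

Cb5 Cb6 A#4 Ab3 F4 Abb5

Ab3 becomes Cb5
Ab4 becomes Cb6
F##3 becomes A#4
F2 becomes Ab3
D3 becomes F4
Fb4 becomes Abb5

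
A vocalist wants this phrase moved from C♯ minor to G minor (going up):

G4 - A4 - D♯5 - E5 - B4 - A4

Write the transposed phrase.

Db5 Eb5 A5 Bb5 F5 Eb5

From C♯ up to G is a diminished fifth; apply that to each pitch.
G4 to Db5
A4 to Eb5
D#5 to A5
E5 to Bb5
B4 to F5
A4 to Eb5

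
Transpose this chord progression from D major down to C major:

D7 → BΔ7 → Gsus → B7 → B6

D major down to C major is a major second; each chord root moves by that interval while the quality stays the same.
D7: root D down a major second → C, giving C7.
BΔ7: root B down a major second → A, giving AΔ7.
Gsus: root G down a major second → F, giving Fsus.
B7: root B down a major second → A, giving A7.
B6: root B down a major second → A, giving A6.

C7 AΔ7 Fsus A7 A6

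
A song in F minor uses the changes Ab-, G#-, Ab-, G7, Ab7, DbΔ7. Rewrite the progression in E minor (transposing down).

G- F##- G- F#7 G7 CΔ7

F minor down to E minor is a minor second; each chord root moves by that interval while the quality stays the same.
Ab-: root Ab down a minor second → G, giving G-.
G#-: root G# down a minor second → F##, giving F##-.
Ab-: root Ab down a minor second → G, giving G-.
G7: root G down a minor second → F#, giving F#7.
Ab7: root Ab down a minor second → G, giving G7.
DbΔ7: root Db down a minor second → C, giving CΔ7.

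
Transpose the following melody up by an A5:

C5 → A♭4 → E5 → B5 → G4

An augmented fifth up from C5 gives G#5.
Ab4: a fifth up reaches E, and 8 semitones makes it E5.
An augmented fifth up from E5 gives B#5.
B5: a fifth up reaches F, and 8 semitones makes it F##6.
G4: a fifth up reaches D, and 8 semitones makes it D#5.

G#5 E5 B#5 F##6 D#5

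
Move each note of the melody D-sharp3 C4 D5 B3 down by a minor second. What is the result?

D#3 gives C##3
C4 gives B3
D5 gives C#5
B3 gives A#3

C##3 B3 C#5 A#3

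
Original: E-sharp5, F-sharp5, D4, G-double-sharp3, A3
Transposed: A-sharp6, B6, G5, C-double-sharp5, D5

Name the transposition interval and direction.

From E#5 to A#6 is 11 letter names — an eleventh of some quality.
E#5 to A#6 is 17 semitones, which makes it a perfect eleventh; the second version is higher, so the direction is up.
Checking another pair — A3 → D5 — gives the same interval.

up a perfect eleventh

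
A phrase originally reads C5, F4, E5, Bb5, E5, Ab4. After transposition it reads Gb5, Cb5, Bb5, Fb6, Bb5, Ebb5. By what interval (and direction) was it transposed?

Take the first pair: C5 → Gb5. C to G spans 5 letter names, so the interval is some kind of fifth.
C5 to Gb5 is 6 semitones, which makes it a diminished fifth; the second version is higher, so the direction is up.
Checking another pair — Ab4 → Ebb5 — gives the same interval.

up a diminished fifth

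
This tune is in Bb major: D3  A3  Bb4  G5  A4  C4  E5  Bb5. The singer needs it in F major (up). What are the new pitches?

Bb major to F major up is a perfect fifth, so every note moves up by that interval.
D3 → A3
A3 → E4
Bb4 → F5
G5 → D6
A4 → E5
C4 → G4
E5 → B5
Bb5 → F6

A3 E4 F5 D6 E5 G4 B5 F6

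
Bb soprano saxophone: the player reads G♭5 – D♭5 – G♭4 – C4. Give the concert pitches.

Fb5 Cb5 Fb4 Bb3

The Bb soprano saxophone sounds a major second below written, so transpose each written note down a major second.
Gb5 becomes Fb5
Db5 becomes Cb5
Gb4 becomes Fb4
C4 becomes Bb3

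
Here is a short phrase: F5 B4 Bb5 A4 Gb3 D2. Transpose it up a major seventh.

E6 A#5 A6 G#5 F4 C#3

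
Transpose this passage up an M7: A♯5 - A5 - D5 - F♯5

G##6 G#6 C#6 E#6

A#5 -> G##6
A5 -> G#6
D5 -> C#6
F#5 -> E#6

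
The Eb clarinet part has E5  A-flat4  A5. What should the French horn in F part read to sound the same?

D6 Gb5 G6

First find concert pitch: the Eb clarinet sounds a minor third above written, so E5 A-flat4 A5 sounds G5 Cb5 C6.
Then write for French horn in F: it sounds a perfect fifth below written, so the part must be a perfect fifth above concert.
G5 → D6
Cb5 → Gb5
C6 → G6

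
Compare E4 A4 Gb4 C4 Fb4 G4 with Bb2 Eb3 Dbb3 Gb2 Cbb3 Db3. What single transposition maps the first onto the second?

down an augmented eleventh

Take the first pair: E4 → Bb2. E to B spans 11 letter names, so the interval is some kind of eleventh.
Bb2 to E4 is 18 semitones, which makes it an augmented eleventh; the second version is lower, so the direction is down.
Checking another pair — G4 → Db3 — gives the same interval.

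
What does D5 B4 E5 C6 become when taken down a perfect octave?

D5 gives D4
B4 gives B3
E5 gives E4
C6 gives C5

D4 B3 E4 C5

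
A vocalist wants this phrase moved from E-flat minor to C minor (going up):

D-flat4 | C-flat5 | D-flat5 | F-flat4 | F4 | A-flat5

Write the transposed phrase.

From E-flat up to C is a major sixth; apply that to each pitch.
Db4 → Bb4
Cb5 → Ab5
Db5 → Bb5
Fb4 → Db5
F4 → D5
Ab5 → F6

Bb4 Ab5 Bb5 Db5 D5 F6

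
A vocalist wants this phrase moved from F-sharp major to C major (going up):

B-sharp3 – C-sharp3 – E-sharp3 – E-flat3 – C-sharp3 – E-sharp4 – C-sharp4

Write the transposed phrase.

From F-sharp up to C is a diminished fifth; apply that to each pitch.
B#3 to F#4
C#3 to G3
E#3 to B3
Eb3 to Bbb3
C#3 to G3
E#4 to B4
C#4 to G4

F#4 G3 B3 Bbb3 G3 B4 G4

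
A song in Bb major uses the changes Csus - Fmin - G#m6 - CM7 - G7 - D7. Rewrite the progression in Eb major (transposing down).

Fsus Bbmin C#m6 FM7 C7 G7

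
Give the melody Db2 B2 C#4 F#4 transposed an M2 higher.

Db2 up a major second is Eb2.
B2: a second up reaches C, and 2 semitones makes it C#3.
A major second up from C#4 gives D#4.
F#4 up a major second is G#4.

Eb2 C#3 D#4 G#4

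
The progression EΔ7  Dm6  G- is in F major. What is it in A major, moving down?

G#Δ7 F#m6 B-

F major down to A major is a minor sixth; each chord root moves by that interval while the quality stays the same.
EΔ7: root E down a minor sixth → G#, giving G#Δ7.
Dm6: root D down a minor sixth → F#, giving F#m6.
G-: root G down a minor sixth → B, giving B-.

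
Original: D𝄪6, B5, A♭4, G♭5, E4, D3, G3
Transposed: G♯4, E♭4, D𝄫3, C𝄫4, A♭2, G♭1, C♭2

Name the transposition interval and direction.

Take the first pair: D##6 → G#4. D to G spans 12 letter names, so the interval is some kind of twelfth.
G#4 to D##6 is 20 semitones, which makes it an augmented twelfth; the second version is lower, so the direction is down.
Checking another pair — G3 → Cb2 — gives the same interval.

down an augmented twelfth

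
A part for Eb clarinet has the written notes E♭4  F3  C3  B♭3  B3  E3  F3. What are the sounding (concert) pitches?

Gb4 Ab3 Eb3 Db4 D4 G3 Ab3

The Eb clarinet sounds a minor third above written, so transpose each written note up a minor third.
Eb4 becomes Gb4
F3 becomes Ab3
C3 becomes Eb3
Bb3 becomes Db4
B3 becomes D4
E3 becomes G3
F3 becomes Ab3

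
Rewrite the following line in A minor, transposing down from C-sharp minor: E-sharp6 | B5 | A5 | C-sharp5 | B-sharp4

C-sharp minor to A minor down is a major third, so every note moves down by that interval.
E#6 to C#6
B5 to G5
A5 to F5
C#5 to A4
B#4 to G#4

C#6 G5 F5 A4 G#4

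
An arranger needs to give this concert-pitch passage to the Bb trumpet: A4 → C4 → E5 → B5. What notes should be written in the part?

B4 D4 F#5 C#6

The Bb trumpet sounds a major second below written, so the written part must be a major second above concert — transpose each note up.
A4 -> B4
C4 -> D4
E5 -> F#5
B5 -> C#6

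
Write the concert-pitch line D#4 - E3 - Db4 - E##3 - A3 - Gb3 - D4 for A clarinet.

The A clarinet sounds a minor third below written, so the written part must be a minor third above concert — transpose each note up.
D#4 -> F#4
E3 -> G3
Db4 -> Fb4
E##3 -> G##3
A3 -> C4
Gb3 -> Bbb3
D4 -> F4

F#4 G3 Fb4 G##3 C4 Bbb3 F4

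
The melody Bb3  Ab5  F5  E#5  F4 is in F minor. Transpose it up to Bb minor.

Eb4 Db6 Bb5 A#5 Bb4

F minor to Bb minor up is a perfect fourth, so every note moves up by that interval.
Bb3 to Eb4
Ab5 to Db6
F5 to Bb5
E#5 to A#5
F4 to Bb4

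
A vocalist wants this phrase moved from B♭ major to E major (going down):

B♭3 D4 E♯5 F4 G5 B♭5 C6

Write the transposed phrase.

B♭ major to E major down is a diminished fifth, so every note moves down by that interval.
Bb3 to E3
D4 to G#3
E#5 to A##4
F4 to B3
G5 to C#5
Bb5 to E5
C6 to F#5

E3 G#3 A##4 B3 C#5 E5 F#5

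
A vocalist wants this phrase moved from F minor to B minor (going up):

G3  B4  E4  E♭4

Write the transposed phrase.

C#4 E#5 A#4 A4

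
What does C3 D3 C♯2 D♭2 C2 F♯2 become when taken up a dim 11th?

C3: an eleventh up reaches F, and 16 semitones makes it Fb4.
A diminished eleventh up from D3 gives Gb4.
A diminished eleventh up from C#2 gives F3.
Db2: an eleventh up reaches G, and 16 semitones makes it Gbb3.
C2 up a diminished eleventh is Fb3.
F#2 up a diminished eleventh is Bb3.

Fb4 Gb4 F3 Gbb3 Fb3 Bb3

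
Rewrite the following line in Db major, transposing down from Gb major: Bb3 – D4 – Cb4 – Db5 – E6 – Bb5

From Gb down to Db is a perfect fourth; apply that to each pitch.
Bb3 becomes F3
D4 becomes A3
Cb4 becomes Gb3
Db5 becomes Ab4
E6 becomes B5
Bb5 becomes F5

F3 A3 Gb3 Ab4 B5 F5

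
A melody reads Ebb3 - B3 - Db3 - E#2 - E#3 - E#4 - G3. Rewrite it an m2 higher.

A minor second up from Ebb3 gives Fbb3.
B3 up a minor second is C4.
Db3: a second up reaches E, and 1 semitone makes it Ebb3.
E#2 up a minor second is F#2.
E#3 up a minor second is F#3.
E#4 up a minor second is F#4.
A minor second up from G3 gives Ab3.

Fbb3 C4 Ebb3 F#2 F#3 F#4 Ab3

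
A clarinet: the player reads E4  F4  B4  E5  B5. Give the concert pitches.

C#4 D4 G#4 C#5 G#5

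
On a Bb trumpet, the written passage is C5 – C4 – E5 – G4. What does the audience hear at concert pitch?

Bb4 Bb3 D5 F4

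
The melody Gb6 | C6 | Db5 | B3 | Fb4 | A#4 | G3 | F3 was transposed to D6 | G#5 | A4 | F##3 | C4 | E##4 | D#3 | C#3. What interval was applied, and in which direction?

down a diminished fourth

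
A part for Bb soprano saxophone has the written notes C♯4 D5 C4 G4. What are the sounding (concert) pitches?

Written C4 on the Bb soprano saxophone sounds as Bb3, a major second lower; apply that shift to every note.
C#4 becomes B3
D5 becomes C5
C4 becomes Bb3
G4 becomes F4

B3 C5 Bb3 F4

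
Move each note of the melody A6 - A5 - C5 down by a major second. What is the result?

A6 becomes G6
A5 becomes G5
C5 becomes Bb4

G6 G5 Bb4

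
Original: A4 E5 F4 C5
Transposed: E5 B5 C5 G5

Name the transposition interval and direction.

up a perfect fifth

Take the first pair: A4 → E5. A to E spans 5 letter names, so the interval is some kind of fifth.
A4 to E5 is 7 semitones, which makes it a perfect fifth; the second version is higher, so the direction is up.
Checking another pair — C5 → G5 — gives the same interval.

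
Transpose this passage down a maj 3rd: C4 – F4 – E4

Ab3 Db4 C4

C4 gives Ab3
F4 gives Db4
E4 gives C4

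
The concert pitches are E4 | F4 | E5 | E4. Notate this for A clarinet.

Written C4 sounds as A3 on the A clarinet, so concert pitches are written a minor third up.
E4 gives G4
F4 gives Ab4
E5 gives G5
E4 gives G4

G4 Ab4 G5 G4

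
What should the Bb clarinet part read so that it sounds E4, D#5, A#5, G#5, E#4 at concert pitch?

The Bb clarinet sounds a major second below written, so the written part must be a major second above concert — transpose each note up.
E4 gives F#4
D#5 gives E#5
A#5 gives B#5
G#5 gives A#5
E#4 gives F##4

F#4 E#5 B#5 A#5 F##4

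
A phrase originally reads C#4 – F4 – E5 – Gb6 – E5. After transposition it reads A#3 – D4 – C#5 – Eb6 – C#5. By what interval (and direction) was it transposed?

down a minor third

Take the first pair: C#4 → A#3. C to A spans 3 letter names, so the interval is some kind of third.
A#3 to C#4 is 3 semitones, which makes it a minor third; the second version is lower, so the direction is down.
Checking another pair — E5 → C#5 — gives the same interval.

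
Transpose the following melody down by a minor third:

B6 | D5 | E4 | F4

A minor third down from B6 gives G#6.
A minor third down from D5 gives B4.
A minor third down from E4 gives C#4.
F4: a third down reaches D, and 3 semitones makes it D4.

G#6 B4 C#4 D4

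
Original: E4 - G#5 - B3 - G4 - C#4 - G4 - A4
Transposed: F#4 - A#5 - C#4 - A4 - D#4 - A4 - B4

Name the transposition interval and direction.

up a major second

From E4 to F#4 is 2 letter names — a second of some quality.
E4 to F#4 is 2 semitones, which makes it a major second; the second version is higher, so the direction is up.
Checking another pair — A4 → B4 — gives the same interval.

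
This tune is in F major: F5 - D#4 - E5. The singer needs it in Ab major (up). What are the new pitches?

Ab5 F#4 G5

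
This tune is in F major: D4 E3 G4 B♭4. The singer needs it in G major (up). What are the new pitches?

E4 F#3 A4 C5

From F up to G is a major second; apply that to each pitch.
D4 → E4
E3 → F#3
G4 → A4
Bb4 → C5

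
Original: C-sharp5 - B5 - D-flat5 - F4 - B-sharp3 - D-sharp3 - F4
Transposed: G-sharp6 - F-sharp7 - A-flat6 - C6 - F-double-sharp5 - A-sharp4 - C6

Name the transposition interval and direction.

up a perfect twelfth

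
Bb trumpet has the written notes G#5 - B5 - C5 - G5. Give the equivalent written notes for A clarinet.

A5 C6 Db5 Ab5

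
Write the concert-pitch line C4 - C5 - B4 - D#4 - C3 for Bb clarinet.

Written C4 sounds as Bb3 on the Bb clarinet, so concert pitches are written a major second up.
C4 -> D4
C5 -> D5
B4 -> C#5
D#4 -> E#4
C3 -> D3

D4 D5 C#5 E#4 D3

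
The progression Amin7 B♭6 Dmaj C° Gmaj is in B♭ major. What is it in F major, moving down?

Emin7 F6 Amaj G° Dmaj

B♭ major down to F major is a perfect fourth; each chord root moves by that interval while the quality stays the same.
Amin7: root A down a perfect fourth → E, giving Emin7.
B♭6: root B♭ down a perfect fourth → F, giving F6.
Dmaj: root D down a perfect fourth → A, giving Amaj.
C°: root C down a perfect fourth → G, giving G°.
Gmaj: root G down a perfect fourth → D, giving Dmaj.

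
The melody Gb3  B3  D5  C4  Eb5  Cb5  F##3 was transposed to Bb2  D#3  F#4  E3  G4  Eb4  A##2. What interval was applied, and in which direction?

down a minor sixth

Take the first pair: Gb3 → Bb2. G to B spans 6 letter names, so the interval is some kind of sixth.
Bb2 to Gb3 is 8 semitones, which makes it a minor sixth; the second version is lower, so the direction is down.
Checking another pair — F##3 → A##2 — gives the same interval.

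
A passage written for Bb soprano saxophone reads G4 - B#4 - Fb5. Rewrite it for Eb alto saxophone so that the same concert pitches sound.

D5 F##5 Cb6

First find concert pitch: the Bb soprano saxophone sounds a major second below written, so G4 B#4 Fb5 sounds F4 A#4 Ebb5.
Then write for Eb alto saxophone: it sounds a major sixth below written, so the part must be a major sixth above concert.
F4 → D5
A#4 → F##5
Ebb5 → Cb6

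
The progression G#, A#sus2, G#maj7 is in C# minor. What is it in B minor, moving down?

F# G#sus2 F#maj7

C# minor down to B minor is a major second; each chord root moves by that interval while the quality stays the same.
G#: root G# down a major second → F#, giving F#.
A#sus2: root A# down a major second → G#, giving G#sus2.
G#maj7: root G# down a major second → F#, giving F#maj7.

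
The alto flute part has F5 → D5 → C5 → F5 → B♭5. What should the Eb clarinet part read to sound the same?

A4 F#4 E4 A4 D5

First find concert pitch: the alto flute sounds a perfect fourth below written, so F5 D5 C5 F5 B♭5 sounds C5 A4 G4 C5 F5.
Then write for Eb clarinet: it sounds a minor third above written, so the part must be a minor third below concert.
C5 → A4
A4 → F#4
G4 → E4
C5 → A4
F5 → D5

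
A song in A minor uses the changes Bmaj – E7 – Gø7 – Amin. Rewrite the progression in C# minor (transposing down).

D#maj G#7 Bø7 C#min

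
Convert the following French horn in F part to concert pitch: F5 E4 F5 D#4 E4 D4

Bb4 A3 Bb4 G#3 A3 G3

Written C4 on the French horn in F sounds as F3, a perfect fifth lower; apply that shift to every note.
F5 to Bb4
E4 to A3
F5 to Bb4
D#4 to G#3
E4 to A3
D4 to G3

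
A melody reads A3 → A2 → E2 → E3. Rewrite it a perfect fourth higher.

D4 D3 A2 A3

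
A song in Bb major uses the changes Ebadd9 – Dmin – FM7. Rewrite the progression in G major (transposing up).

Cadd9 Bmin DM7

Bb major up to G major is a major sixth; each chord root moves by that interval while the quality stays the same.
Ebadd9: root Eb up a major sixth → C, giving Cadd9.
Dmin: root D up a major sixth → B, giving Bmin.
FM7: root F up a major sixth → D, giving DM7.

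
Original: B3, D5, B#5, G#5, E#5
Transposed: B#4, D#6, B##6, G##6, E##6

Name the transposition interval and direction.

up an augmented octave

Take the first pair: B3 → B#4. B to B spans 8 letter names, so the interval is some kind of octave.
B3 to B#4 is 13 semitones, which makes it an augmented octave; the second version is higher, so the direction is up.
Checking another pair — E#5 → E##6 — gives the same interval.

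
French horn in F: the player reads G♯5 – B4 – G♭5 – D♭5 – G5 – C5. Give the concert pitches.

The French horn in F sounds a perfect fifth below written, so transpose each written note down a perfect fifth.
G#5 to C#5
B4 to E4
Gb5 to Cb5
Db5 to Gb4
G5 to C5
C5 to F4

C#5 E4 Cb5 Gb4 C5 F4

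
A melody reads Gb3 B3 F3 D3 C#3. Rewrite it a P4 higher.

Cb4 E4 Bb3 G3 F#3

Gb3 up a perfect fourth is Cb4.
B3 up a perfect fourth is E4.
F3 up a perfect fourth is Bb3.
D3: a fourth up reaches G, and 5 semitones makes it G3.
A perfect fourth up from C#3 gives F#3.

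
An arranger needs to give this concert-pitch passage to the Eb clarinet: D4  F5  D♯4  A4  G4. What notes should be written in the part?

B3 D5 B#3 F#4 E4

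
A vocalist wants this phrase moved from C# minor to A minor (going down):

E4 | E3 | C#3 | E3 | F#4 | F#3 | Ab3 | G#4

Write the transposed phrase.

C4 C3 A2 C3 D4 D3 Fb3 E4

C# minor to A minor down is a major third, so every note moves down by that interval.
E4 -> C4
E3 -> C3
C#3 -> A2
E3 -> C3
F#4 -> D4
F#3 -> D3
Ab3 -> Fb3
G#4 -> E4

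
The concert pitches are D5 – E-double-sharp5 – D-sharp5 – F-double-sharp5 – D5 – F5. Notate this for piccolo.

D4 E##4 D#4 F##4 D4 F4

The piccolo sounds a perfect octave above written, so the written part must be a perfect octave below concert — transpose each note down.
D5 → D4
E##5 → E##4
D#5 → D#4
F##5 → F##4
D5 → D4
F5 → F4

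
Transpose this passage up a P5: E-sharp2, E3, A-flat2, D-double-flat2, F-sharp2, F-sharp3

B#2 B3 Eb3 Abb2 C#3 C#4

E#2: a fifth up reaches B, and 7 semitones makes it B#2.
A perfect fifth up from E3 gives B3.
Ab2 up a perfect fifth is Eb3.
A perfect fifth up from Dbb2 gives Abb2.
F#2 up a perfect fifth is C#3.
A perfect fifth up from F#3 gives C#4.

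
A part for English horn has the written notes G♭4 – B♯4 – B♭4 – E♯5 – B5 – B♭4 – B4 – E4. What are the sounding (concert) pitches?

Cb4 E#4 Eb4 A#4 E5 Eb4 E4 A3

The English horn sounds a perfect fifth below written, so transpose each written note down a perfect fifth.
Gb4 becomes Cb4
B#4 becomes E#4
Bb4 becomes Eb4
E#5 becomes A#4
B5 becomes E5
Bb4 becomes Eb4
B4 becomes E4
E4 becomes A3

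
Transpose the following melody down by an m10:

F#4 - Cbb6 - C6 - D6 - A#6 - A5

F#4 down a minor tenth is D#3.
Cbb6: a tenth down reaches A, and 15 semitones makes it Abb4.
A minor tenth down from C6 gives A4.
D6: a tenth down reaches B, and 15 semitones makes it B4.
A#6 down a minor tenth is F##5.
A minor tenth down from A5 gives F#4.

D#3 Abb4 A4 B4 F##5 F#4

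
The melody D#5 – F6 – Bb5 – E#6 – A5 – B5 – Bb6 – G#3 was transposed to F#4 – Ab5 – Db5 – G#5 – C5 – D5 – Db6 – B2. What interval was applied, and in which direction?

Take the first pair: D#5 → F#4. D to F spans 6 letter names, so the interval is some kind of sixth.
F#4 to D#5 is 9 semitones, which makes it a major sixth; the second version is lower, so the direction is down.
Checking another pair — G#3 → B2 — gives the same interval.

down a major sixth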